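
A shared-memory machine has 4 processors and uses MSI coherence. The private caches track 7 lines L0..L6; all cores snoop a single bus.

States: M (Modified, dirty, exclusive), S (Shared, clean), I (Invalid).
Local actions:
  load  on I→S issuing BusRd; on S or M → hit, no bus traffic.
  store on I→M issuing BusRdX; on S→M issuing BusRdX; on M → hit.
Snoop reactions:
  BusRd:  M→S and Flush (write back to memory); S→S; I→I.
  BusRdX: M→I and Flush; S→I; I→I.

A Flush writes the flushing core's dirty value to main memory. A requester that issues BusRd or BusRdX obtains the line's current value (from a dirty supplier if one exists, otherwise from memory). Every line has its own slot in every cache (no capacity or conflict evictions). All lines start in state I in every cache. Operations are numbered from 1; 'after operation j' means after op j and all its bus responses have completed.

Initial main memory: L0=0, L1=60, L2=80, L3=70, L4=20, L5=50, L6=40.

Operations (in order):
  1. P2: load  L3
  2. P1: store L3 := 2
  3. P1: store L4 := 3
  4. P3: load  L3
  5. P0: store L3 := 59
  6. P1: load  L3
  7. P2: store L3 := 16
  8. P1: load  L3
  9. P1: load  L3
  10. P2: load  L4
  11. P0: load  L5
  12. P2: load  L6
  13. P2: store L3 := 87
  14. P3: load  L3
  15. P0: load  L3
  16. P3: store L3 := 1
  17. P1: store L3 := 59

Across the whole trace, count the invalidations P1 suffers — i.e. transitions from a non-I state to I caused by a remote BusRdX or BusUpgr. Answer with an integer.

invalidations = 3

1. P2: load  L3  bus=[BusRd]  L3: P0=I P1=I P2=S P3=I  mem[L3]=70
2. P1: store L3 := 2  bus=[BusRdX]  L3: P0=I P1=M P2=I P3=I  mem[L3]=70
3. P1: store L4 := 3  bus=[BusRdX]  L4: P0=I P1=M P2=I P3=I  mem[L4]=20
4. P3: load  L3  bus=[BusRd,Flush]  L3: P0=I P1=S P2=I P3=S  mem[L3]=2
5. P0: store L3 := 59  bus=[BusRdX]  L3: P0=M P1=I P2=I P3=I  mem[L3]=2
6. P1: load  L3  bus=[BusRd,Flush]  L3: P0=S P1=S P2=I P3=I  mem[L3]=59
7. P2: store L3 := 16  bus=[BusRdX]  L3: P0=I P1=I P2=M P3=I  mem[L3]=59
8. P1: load  L3  bus=[BusRd,Flush]  L3: P0=I P1=S P2=S P3=I  mem[L3]=16
9. P1: load  L3  bus=[-]  L3: P0=I P1=S P2=S P3=I  mem[L3]=16
10. P2: load  L4  bus=[BusRd,Flush]  L4: P0=I P1=S P2=S P3=I  mem[L4]=3
11. P0: load  L5  bus=[BusRd]  L5: P0=S P1=I P2=I P3=I  mem[L5]=50
12. P2: load  L6  bus=[BusRd]  L6: P0=I P1=I P2=S P3=I  mem[L6]=40
13. P2: store L3 := 87  bus=[BusRdX]  L3: P0=I P1=I P2=M P3=I  mem[L3]=16
14. P3: load  L3  bus=[BusRd,Flush]  L3: P0=I P1=I P2=S P3=S  mem[L3]=87
15. P0: load  L3  bus=[BusRd]  L3: P0=S P1=I P2=S P3=S  mem[L3]=87
16. P3: store L3 := 1  bus=[BusRdX]  L3: P0=I P1=I P2=I P3=M  mem[L3]=87
17. P1: store L3 := 59  bus=[BusRdX,Flush]  L3: P0=I P1=M P2=I P3=I  mem[L3]=1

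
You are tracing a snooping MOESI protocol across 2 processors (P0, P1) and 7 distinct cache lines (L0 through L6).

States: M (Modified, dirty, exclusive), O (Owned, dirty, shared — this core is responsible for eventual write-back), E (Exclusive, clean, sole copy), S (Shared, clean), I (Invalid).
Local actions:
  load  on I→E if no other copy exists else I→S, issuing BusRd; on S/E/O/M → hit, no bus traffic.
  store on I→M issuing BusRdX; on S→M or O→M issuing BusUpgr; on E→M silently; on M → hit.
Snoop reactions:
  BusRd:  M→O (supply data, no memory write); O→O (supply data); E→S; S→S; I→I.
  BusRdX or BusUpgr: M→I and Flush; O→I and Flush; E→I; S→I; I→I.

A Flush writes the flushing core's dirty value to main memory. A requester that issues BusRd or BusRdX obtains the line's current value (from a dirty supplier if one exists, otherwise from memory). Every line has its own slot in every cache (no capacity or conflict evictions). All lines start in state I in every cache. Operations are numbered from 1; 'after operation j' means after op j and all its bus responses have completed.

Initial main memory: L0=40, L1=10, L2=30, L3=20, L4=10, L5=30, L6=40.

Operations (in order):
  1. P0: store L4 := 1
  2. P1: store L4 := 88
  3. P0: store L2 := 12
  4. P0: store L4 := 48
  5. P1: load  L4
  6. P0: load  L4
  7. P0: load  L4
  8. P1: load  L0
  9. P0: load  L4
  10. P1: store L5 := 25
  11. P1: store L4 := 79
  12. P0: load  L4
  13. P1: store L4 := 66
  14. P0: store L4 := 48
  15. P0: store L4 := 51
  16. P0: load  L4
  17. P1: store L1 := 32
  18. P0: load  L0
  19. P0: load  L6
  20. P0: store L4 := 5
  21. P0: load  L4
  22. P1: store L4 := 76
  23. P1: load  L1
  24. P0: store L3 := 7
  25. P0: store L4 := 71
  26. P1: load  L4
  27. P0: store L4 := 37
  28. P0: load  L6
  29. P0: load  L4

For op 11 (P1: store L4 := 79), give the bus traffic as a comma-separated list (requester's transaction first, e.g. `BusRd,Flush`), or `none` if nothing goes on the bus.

bus = BusUpgr,Flush

step 1: P0: store L4 := 1  ⟶  MI  (L4)  txn=BusRdX  M[L4]=10
step 2: P1: store L4 := 88  ⟶  IM  (L4)  txn=BusRdX+Flush  M[L4]=1
step 3: P0: store L2 := 12  ⟶  MI  (L2)  txn=BusRdX  M[L2]=30
step 4: P0: store L4 := 48  ⟶  MI  (L4)  txn=BusRdX+Flush  M[L4]=88
step 5: P1: load  L4  ⟶  OS  (L4)  txn=BusRd  M[L4]=88
step 6: P0: load  L4  ⟶  OS  (L4)  txn=∅  M[L4]=88
step 7: P0: load  L4  ⟶  OS  (L4)  txn=∅  M[L4]=88
step 8: P1: load  L0  ⟶  IE  (L0)  txn=BusRd  M[L0]=40
step 9: P0: load  L4  ⟶  OS  (L4)  txn=∅  M[L4]=88
step 10: P1: store L5 := 25  ⟶  IM  (L5)  txn=BusRdX  M[L5]=30
step 11: P1: store L4 := 79  ⟶  IM  (L4)  txn=BusUpgr+Flush  M[L4]=48
step 12: P0: load  L4  ⟶  SO  (L4)  txn=BusRd  M[L4]=48
step 13: P1: store L4 := 66  ⟶  IM  (L4)  txn=BusUpgr  M[L4]=48
step 14: P0: store L4 := 48  ⟶  MI  (L4)  txn=BusRdX+Flush  M[L4]=66
step 15: P0: store L4 := 51  ⟶  MI  (L4)  txn=∅  M[L4]=66
step 16: P0: load  L4  ⟶  MI  (L4)  txn=∅  M[L4]=66
step 17: P1: store L1 := 32  ⟶  IM  (L1)  txn=BusRdX  M[L1]=10
step 18: P0: load  L0  ⟶  SS  (L0)  txn=BusRd  M[L0]=40
step 19: P0: load  L6  ⟶  EI  (L6)  txn=BusRd  M[L6]=40
step 20: P0: store L4 := 5  ⟶  MI  (L4)  txn=∅  M[L4]=66
step 21: P0: load  L4  ⟶  MI  (L4)  txn=∅  M[L4]=66
step 22: P1: store L4 := 76  ⟶  IM  (L4)  txn=BusRdX+Flush  M[L4]=5
step 23: P1: load  L1  ⟶  IM  (L1)  txn=∅  M[L1]=10
step 24: P0: store L3 := 7  ⟶  MI  (L3)  txn=BusRdX  M[L3]=20
step 25: P0: store L4 := 71  ⟶  MI  (L4)  txn=BusRdX+Flush  M[L4]=76
step 26: P1: load  L4  ⟶  OS  (L4)  txn=BusRd  M[L4]=76
step 27: P0: store L4 := 37  ⟶  MI  (L4)  txn=BusUpgr  M[L4]=76
step 28: P0: load  L6  ⟶  EI  (L6)  txn=∅  M[L6]=40
step 29: P0: load  L4  ⟶  MI  (L4)  txn=∅  M[L4]=76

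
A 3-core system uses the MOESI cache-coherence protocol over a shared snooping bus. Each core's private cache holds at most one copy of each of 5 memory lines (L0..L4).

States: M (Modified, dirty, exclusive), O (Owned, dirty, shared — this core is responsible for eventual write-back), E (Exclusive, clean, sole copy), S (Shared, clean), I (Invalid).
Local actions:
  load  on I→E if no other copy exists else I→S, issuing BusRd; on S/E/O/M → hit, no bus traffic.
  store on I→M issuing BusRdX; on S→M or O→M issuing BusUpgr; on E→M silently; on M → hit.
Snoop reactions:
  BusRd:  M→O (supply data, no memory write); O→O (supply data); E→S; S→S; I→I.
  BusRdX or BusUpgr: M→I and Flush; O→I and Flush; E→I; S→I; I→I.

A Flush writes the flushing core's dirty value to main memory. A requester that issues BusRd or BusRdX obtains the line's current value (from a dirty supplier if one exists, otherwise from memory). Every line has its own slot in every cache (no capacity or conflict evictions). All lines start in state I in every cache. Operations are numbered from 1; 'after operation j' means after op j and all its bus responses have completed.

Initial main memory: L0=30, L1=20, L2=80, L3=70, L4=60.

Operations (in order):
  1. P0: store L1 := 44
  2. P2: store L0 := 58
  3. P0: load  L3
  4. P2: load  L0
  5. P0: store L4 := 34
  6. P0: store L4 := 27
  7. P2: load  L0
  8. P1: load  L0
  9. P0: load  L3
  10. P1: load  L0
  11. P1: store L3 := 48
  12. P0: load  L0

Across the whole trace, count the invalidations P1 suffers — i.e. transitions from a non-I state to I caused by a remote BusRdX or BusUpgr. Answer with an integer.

1. P0: store L1 := 44  bus=[BusRdX]  L1: P0=M P1=I P2=I  mem[L1]=20
2. P2: store L0 := 58  bus=[BusRdX]  L0: P0=I P1=I P2=M  mem[L0]=30
3. P0: load  L3  bus=[BusRd]  L3: P0=E P1=I P2=I  mem[L3]=70
4. P2: load  L0  bus=[-]  L0: P0=I P1=I P2=M  mem[L0]=30
5. P0: store L4 := 34  bus=[BusRdX]  L4: P0=M P1=I P2=I  mem[L4]=60
6. P0: store L4 := 27  bus=[-]  L4: P0=M P1=I P2=I  mem[L4]=60
7. P2: load  L0  bus=[-]  L0: P0=I P1=I P2=M  mem[L0]=30
8. P1: load  L0  bus=[BusRd]  L0: P0=I P1=S P2=O  mem[L0]=30
9. P0: load  L3  bus=[-]  L3: P0=E P1=I P2=I  mem[L3]=70
10. P1: load  L0  bus=[-]  L0: P0=I P1=S P2=O  mem[L0]=30
11. P1: store L3 := 48  bus=[BusRdX]  L3: P0=I P1=M P2=I  mem[L3]=70
12. P0: load  L0  bus=[BusRd]  L0: P0=S P1=S P2=O  mem[L0]=30

invalidations = 0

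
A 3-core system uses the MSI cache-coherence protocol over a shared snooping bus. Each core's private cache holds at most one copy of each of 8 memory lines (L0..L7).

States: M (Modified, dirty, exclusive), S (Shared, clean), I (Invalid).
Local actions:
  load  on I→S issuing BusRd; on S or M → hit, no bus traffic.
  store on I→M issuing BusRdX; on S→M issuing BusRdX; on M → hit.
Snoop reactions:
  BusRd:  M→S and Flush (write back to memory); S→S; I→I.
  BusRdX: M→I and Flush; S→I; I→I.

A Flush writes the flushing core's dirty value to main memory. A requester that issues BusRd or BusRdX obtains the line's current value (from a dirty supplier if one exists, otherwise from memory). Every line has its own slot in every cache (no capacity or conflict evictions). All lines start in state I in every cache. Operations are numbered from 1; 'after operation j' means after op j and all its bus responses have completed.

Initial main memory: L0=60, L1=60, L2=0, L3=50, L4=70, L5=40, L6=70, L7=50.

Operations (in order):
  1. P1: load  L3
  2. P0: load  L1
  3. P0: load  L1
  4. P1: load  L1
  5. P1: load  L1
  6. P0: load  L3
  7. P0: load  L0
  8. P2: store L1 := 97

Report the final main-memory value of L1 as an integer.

1. P1: load  L3  bus=[BusRd]  L3: P0=I P1=S P2=I  mem[L3]=50
2. P0: load  L1  bus=[BusRd]  L1: P0=S P1=I P2=I  mem[L1]=60
3. P0: load  L1  bus=[-]  L1: P0=S P1=I P2=I  mem[L1]=60
4. P1: load  L1  bus=[BusRd]  L1: P0=S P1=S P2=I  mem[L1]=60
5. P1: load  L1  bus=[-]  L1: P0=S P1=S P2=I  mem[L1]=60
6. P0: load  L3  bus=[BusRd]  L3: P0=S P1=S P2=I  mem[L3]=50
7. P0: load  L0  bus=[BusRd]  L0: P0=S P1=I P2=I  mem[L0]=60
8. P2: store L1 := 97  bus=[BusRdX]  L1: P0=I P1=I P2=M  mem[L1]=60

memory[L1] = 60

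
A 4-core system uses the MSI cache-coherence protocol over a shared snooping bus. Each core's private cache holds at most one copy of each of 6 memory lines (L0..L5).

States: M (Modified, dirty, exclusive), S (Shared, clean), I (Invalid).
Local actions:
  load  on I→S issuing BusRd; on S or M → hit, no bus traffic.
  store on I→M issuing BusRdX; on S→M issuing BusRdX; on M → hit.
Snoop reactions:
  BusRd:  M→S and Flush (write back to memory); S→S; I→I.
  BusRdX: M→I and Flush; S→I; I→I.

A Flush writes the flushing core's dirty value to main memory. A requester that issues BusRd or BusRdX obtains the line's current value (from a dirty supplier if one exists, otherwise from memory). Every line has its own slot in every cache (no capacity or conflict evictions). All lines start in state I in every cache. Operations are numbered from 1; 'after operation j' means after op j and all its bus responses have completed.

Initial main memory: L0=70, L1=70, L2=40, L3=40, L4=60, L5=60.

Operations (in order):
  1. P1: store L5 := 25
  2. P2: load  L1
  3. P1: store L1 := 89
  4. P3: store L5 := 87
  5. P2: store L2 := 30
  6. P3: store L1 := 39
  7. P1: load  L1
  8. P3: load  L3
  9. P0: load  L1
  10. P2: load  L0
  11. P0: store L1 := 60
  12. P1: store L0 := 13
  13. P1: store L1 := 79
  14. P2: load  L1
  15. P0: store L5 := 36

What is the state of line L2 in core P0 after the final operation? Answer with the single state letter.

1. P1: store L5 := 25  bus=[BusRdX]  L5: P0=I P1=M P2=I P3=I  mem[L5]=60
2. P2: load  L1  bus=[BusRd]  L1: P0=I P1=I P2=S P3=I  mem[L1]=70
3. P1: store L1 := 89  bus=[BusRdX]  L1: P0=I P1=M P2=I P3=I  mem[L1]=70
4. P3: store L5 := 87  bus=[BusRdX,Flush]  L5: P0=I P1=I P2=I P3=M  mem[L5]=25
5. P2: store L2 := 30  bus=[BusRdX]  L2: P0=I P1=I P2=M P3=I  mem[L2]=40
6. P3: store L1 := 39  bus=[BusRdX,Flush]  L1: P0=I P1=I P2=I P3=M  mem[L1]=89
7. P1: load  L1  bus=[BusRd,Flush]  L1: P0=I P1=S P2=I P3=S  mem[L1]=39
8. P3: load  L3  bus=[BusRd]  L3: P0=I P1=I P2=I P3=S  mem[L3]=40
9. P0: load  L1  bus=[BusRd]  L1: P0=S P1=S P2=I P3=S  mem[L1]=39
10. P2: load  L0  bus=[BusRd]  L0: P0=I P1=I P2=S P3=I  mem[L0]=70
11. P0: store L1 := 60  bus=[BusRdX]  L1: P0=M P1=I P2=I P3=I  mem[L1]=39
12. P1: store L0 := 13  bus=[BusRdX]  L0: P0=I P1=M P2=I P3=I  mem[L0]=70
13. P1: store L1 := 79  bus=[BusRdX,Flush]  L1: P0=I P1=M P2=I P3=I  mem[L1]=60
14. P2: load  L1  bus=[BusRd,Flush]  L1: P0=I P1=S P2=S P3=I  mem[L1]=79
15. P0: store L5 := 36  bus=[BusRdX,Flush]  L5: P0=M P1=I P2=I P3=I  mem[L5]=87

state = I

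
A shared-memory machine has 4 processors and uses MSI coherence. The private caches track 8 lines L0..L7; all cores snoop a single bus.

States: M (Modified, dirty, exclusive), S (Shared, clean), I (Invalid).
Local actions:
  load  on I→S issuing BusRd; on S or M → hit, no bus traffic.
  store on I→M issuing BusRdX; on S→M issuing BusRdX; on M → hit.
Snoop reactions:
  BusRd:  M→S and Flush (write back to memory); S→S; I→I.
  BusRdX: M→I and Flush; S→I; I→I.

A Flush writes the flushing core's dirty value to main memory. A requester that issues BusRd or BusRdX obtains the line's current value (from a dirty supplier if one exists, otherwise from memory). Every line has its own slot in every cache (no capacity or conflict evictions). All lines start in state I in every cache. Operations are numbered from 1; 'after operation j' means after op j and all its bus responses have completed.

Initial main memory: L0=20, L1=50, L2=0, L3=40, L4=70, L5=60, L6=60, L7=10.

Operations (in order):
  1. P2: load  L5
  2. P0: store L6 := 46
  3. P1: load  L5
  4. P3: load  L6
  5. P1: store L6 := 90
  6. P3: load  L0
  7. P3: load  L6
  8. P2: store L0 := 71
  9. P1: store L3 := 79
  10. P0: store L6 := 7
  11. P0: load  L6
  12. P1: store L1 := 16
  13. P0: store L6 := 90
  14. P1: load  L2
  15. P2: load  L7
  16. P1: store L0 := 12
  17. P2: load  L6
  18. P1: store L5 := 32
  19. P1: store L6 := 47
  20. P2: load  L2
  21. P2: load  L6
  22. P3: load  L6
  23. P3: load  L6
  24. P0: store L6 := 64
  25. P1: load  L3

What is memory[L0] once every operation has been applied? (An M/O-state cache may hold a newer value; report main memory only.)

  op1 P2: load  L5 → I/I/S/I on L5; bus BusRd; mem=60
  op2 P0: store L6 := 46 → M/I/I/I on L6; bus BusRdX; mem=60
  op3 P1: load  L5 → I/S/S/I on L5; bus BusRd; mem=60
  op4 P3: load  L6 → S/I/I/S on L6; bus BusRd Flush; mem=46
  op5 P1: store L6 := 90 → I/M/I/I on L6; bus BusRdX; mem=46
  op6 P3: load  L0 → I/I/I/S on L0; bus BusRd; mem=20
  op7 P3: load  L6 → I/S/I/S on L6; bus BusRd Flush; mem=90
  op8 P2: store L0 := 71 → I/I/M/I on L0; bus BusRdX; mem=20
  op9 P1: store L3 := 79 → I/M/I/I on L3; bus BusRdX; mem=40
  op10 P0: store L6 := 7 → M/I/I/I on L6; bus BusRdX; mem=90
  op11 P0: load  L6 → M/I/I/I on L6; bus (none); mem=90
  op12 P1: store L1 := 16 → I/M/I/I on L1; bus BusRdX; mem=50
  op13 P0: store L6 := 90 → M/I/I/I on L6; bus (none); mem=90
  op14 P1: load  L2 → I/S/I/I on L2; bus BusRd; mem=0
  op15 P2: load  L7 → I/I/S/I on L7; bus BusRd; mem=10
  op16 P1: store L0 := 12 → I/M/I/I on L0; bus BusRdX Flush; mem=71
  op17 P2: load  L6 → S/I/S/I on L6; bus BusRd Flush; mem=90
  op18 P1: store L5 := 32 → I/M/I/I on L5; bus BusRdX; mem=60
  op19 P1: store L6 := 47 → I/M/I/I on L6; bus BusRdX; mem=90
  op20 P2: load  L2 → I/S/S/I on L2; bus BusRd; mem=0
  op21 P2: load  L6 → I/S/S/I on L6; bus BusRd Flush; mem=47
  op22 P3: load  L6 → I/S/S/S on L6; bus BusRd; mem=47
  op23 P3: load  L6 → I/S/S/S on L6; bus (none); mem=47
  op24 P0: store L6 := 64 → M/I/I/I on L6; bus BusRdX; mem=47
  op25 P1: load  L3 → I/M/I/I on L3; bus (none); mem=40

memory[L0] = 71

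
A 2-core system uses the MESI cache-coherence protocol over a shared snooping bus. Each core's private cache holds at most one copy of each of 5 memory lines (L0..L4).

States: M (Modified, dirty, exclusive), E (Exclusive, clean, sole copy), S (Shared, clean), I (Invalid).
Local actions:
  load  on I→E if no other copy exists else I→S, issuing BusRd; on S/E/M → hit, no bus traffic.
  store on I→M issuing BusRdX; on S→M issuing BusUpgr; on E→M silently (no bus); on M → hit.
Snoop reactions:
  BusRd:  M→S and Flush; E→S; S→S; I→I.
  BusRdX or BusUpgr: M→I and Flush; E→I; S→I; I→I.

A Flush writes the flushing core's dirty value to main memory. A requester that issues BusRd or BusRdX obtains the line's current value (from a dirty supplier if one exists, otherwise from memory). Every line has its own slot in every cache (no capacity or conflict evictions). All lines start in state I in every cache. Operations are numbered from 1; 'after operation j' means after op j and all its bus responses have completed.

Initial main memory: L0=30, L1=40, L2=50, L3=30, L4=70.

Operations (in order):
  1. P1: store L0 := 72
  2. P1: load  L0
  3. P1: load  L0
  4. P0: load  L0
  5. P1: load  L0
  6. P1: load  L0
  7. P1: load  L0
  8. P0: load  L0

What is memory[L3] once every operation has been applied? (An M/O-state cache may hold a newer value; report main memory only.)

step 1: P1: store L0 := 72  ⟶  IM  (L0)  txn=BusRdX  M[L0]=30
step 2: P1: load  L0  ⟶  IM  (L0)  txn=∅  M[L0]=30
step 3: P1: load  L0  ⟶  IM  (L0)  txn=∅  M[L0]=30
step 4: P0: load  L0  ⟶  SS  (L0)  txn=BusRd+Flush  M[L0]=72
step 5: P1: load  L0  ⟶  SS  (L0)  txn=∅  M[L0]=72
step 6: P1: load  L0  ⟶  SS  (L0)  txn=∅  M[L0]=72
step 7: P1: load  L0  ⟶  SS  (L0)  txn=∅  M[L0]=72
step 8: P0: load  L0  ⟶  SS  (L0)  txn=∅  M[L0]=72

memory[L3] = 30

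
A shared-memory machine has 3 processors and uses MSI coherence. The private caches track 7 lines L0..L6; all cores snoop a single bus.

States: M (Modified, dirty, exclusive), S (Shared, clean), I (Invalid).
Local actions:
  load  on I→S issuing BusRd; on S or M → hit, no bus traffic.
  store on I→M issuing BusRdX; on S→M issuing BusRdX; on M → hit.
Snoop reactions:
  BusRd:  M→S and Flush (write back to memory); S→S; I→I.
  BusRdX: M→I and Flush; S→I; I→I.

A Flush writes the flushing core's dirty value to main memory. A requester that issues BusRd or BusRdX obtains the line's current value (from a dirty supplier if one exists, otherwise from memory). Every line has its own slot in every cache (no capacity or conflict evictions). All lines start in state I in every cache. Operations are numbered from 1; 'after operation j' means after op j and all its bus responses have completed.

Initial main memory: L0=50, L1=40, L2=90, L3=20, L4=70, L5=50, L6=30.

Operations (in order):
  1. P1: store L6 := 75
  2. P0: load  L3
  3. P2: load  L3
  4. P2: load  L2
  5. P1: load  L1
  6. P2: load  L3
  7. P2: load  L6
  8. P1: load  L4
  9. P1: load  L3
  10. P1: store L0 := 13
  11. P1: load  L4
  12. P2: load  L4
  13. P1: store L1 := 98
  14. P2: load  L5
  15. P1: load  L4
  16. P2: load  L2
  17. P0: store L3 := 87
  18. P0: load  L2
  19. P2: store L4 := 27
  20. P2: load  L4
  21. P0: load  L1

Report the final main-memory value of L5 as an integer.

  op1 P1: store L6 := 75 → I/M/I on L6; bus BusRdX; mem=30
  op2 P0: load  L3 → S/I/I on L3; bus BusRd; mem=20
  op3 P2: load  L3 → S/I/S on L3; bus BusRd; mem=20
  op4 P2: load  L2 → I/I/S on L2; bus BusRd; mem=90
  op5 P1: load  L1 → I/S/I on L1; bus BusRd; mem=40
  op6 P2: load  L3 → S/I/S on L3; bus (none); mem=20
  op7 P2: load  L6 → I/S/S on L6; bus BusRd Flush; mem=75
  op8 P1: load  L4 → I/S/I on L4; bus BusRd; mem=70
  op9 P1: load  L3 → S/S/S on L3; bus BusRd; mem=20
  op10 P1: store L0 := 13 → I/M/I on L0; bus BusRdX; mem=50
  op11 P1: load  L4 → I/S/I on L4; bus (none); mem=70
  op12 P2: load  L4 → I/S/S on L4; bus BusRd; mem=70
  op13 P1: store L1 := 98 → I/M/I on L1; bus BusRdX; mem=40
  op14 P2: load  L5 → I/I/S on L5; bus BusRd; mem=50
  op15 P1: load  L4 → I/S/S on L4; bus (none); mem=70
  op16 P2: load  L2 → I/I/S on L2; bus (none); mem=90
  op17 P0: store L3 := 87 → M/I/I on L3; bus BusRdX; mem=20
  op18 P0: load  L2 → S/I/S on L2; bus BusRd; mem=90
  op19 P2: store L4 := 27 → I/I/M on L4; bus BusRdX; mem=70
  op20 P2: load  L4 → I/I/M on L4; bus (none); mem=70
  op21 P0: load  L1 → S/S/I on L1; bus BusRd Flush; mem=98

memory[L5] = 50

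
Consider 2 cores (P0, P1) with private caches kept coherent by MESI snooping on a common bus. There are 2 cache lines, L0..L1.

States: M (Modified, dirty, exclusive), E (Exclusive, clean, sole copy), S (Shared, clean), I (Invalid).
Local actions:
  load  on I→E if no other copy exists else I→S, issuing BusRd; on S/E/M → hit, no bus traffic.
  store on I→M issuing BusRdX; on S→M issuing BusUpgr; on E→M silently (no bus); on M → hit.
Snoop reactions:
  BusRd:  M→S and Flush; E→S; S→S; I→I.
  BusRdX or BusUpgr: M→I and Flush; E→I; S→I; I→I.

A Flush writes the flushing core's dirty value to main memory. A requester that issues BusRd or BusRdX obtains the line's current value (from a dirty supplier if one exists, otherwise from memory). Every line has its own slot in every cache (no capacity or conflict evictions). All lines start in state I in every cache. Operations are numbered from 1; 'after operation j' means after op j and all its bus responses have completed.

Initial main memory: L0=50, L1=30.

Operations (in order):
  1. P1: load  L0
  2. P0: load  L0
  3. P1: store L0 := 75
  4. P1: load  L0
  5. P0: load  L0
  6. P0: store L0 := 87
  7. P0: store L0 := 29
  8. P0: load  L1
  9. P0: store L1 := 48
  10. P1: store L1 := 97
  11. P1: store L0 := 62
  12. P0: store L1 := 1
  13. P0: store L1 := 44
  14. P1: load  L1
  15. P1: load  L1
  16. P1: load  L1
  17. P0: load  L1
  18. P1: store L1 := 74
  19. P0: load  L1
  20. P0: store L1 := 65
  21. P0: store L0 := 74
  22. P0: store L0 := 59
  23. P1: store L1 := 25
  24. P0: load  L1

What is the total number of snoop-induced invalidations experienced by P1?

1. P1: load  L0  bus=[BusRd]  L0: P0=I P1=E  mem[L0]=50
2. P0: load  L0  bus=[BusRd]  L0: P0=S P1=S  mem[L0]=50
3. P1: store L0 := 75  bus=[BusUpgr]  L0: P0=I P1=M  mem[L0]=50
4. P1: load  L0  bus=[-]  L0: P0=I P1=M  mem[L0]=50
5. P0: load  L0  bus=[BusRd,Flush]  L0: P0=S P1=S  mem[L0]=75
6. P0: store L0 := 87  bus=[BusUpgr]  L0: P0=M P1=I  mem[L0]=75
7. P0: store L0 := 29  bus=[-]  L0: P0=M P1=I  mem[L0]=75
8. P0: load  L1  bus=[BusRd]  L1: P0=E P1=I  mem[L1]=30
9. P0: store L1 := 48  bus=[-]  L1: P0=M P1=I  mem[L1]=30
10. P1: store L1 := 97  bus=[BusRdX,Flush]  L1: P0=I P1=M  mem[L1]=48
11. P1: store L0 := 62  bus=[BusRdX,Flush]  L0: P0=I P1=M  mem[L0]=29
12. P0: store L1 := 1  bus=[BusRdX,Flush]  L1: P0=M P1=I  mem[L1]=97
13. P0: store L1 := 44  bus=[-]  L1: P0=M P1=I  mem[L1]=97
14. P1: load  L1  bus=[BusRd,Flush]  L1: P0=S P1=S  mem[L1]=44
15. P1: load  L1  bus=[-]  L1: P0=S P1=S  mem[L1]=44
16. P1: load  L1  bus=[-]  L1: P0=S P1=S  mem[L1]=44
17. P0: load  L1  bus=[-]  L1: P0=S P1=S  mem[L1]=44
18. P1: store L1 := 74  bus=[BusUpgr]  L1: P0=I P1=M  mem[L1]=44
19. P0: load  L1  bus=[BusRd,Flush]  L1: P0=S P1=S  mem[L1]=74
20. P0: store L1 := 65  bus=[BusUpgr]  L1: P0=M P1=I  mem[L1]=74
21. P0: store L0 := 74  bus=[BusRdX,Flush]  L0: P0=M P1=I  mem[L0]=62
22. P0: store L0 := 59  bus=[-]  L0: P0=M P1=I  mem[L0]=62
23. P1: store L1 := 25  bus=[BusRdX,Flush]  L1: P0=I P1=M  mem[L1]=65
24. P0: load  L1  bus=[BusRd,Flush]  L1: P0=S P1=S  mem[L1]=25

invalidations = 4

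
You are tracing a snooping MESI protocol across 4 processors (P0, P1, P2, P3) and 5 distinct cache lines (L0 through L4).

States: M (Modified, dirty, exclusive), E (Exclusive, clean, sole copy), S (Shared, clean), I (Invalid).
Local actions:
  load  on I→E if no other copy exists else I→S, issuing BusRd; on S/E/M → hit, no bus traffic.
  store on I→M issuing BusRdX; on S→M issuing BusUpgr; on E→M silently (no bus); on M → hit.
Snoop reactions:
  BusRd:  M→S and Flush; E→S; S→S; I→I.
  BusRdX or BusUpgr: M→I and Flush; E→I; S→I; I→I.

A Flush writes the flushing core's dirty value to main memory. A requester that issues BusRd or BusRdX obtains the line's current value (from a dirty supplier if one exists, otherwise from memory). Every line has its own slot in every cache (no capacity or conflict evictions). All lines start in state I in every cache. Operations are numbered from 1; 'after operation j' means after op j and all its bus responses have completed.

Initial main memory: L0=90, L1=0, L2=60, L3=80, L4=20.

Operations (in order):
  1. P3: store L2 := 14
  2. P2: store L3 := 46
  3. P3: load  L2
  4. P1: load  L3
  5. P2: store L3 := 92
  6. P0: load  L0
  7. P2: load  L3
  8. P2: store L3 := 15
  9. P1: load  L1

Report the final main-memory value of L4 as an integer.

1. P3: store L2 := 14  bus=[BusRdX]  L2: P0=I P1=I P2=I P3=M  mem[L2]=60
2. P2: store L3 := 46  bus=[BusRdX]  L3: P0=I P1=I P2=M P3=I  mem[L3]=80
3. P3: load  L2  bus=[-]  L2: P0=I P1=I P2=I P3=M  mem[L2]=60
4. P1: load  L3  bus=[BusRd,Flush]  L3: P0=I P1=S P2=S P3=I  mem[L3]=46
5. P2: store L3 := 92  bus=[BusUpgr]  L3: P0=I P1=I P2=M P3=I  mem[L3]=46
6. P0: load  L0  bus=[BusRd]  L0: P0=E P1=I P2=I P3=I  mem[L0]=90
7. P2: load  L3  bus=[-]  L3: P0=I P1=I P2=M P3=I  mem[L3]=46
8. P2: store L3 := 15  bus=[-]  L3: P0=I P1=I P2=M P3=I  mem[L3]=46
9. P1: load  L1  bus=[BusRd]  L1: P0=I P1=E P2=I P3=I  mem[L1]=0

memory[L4] = 20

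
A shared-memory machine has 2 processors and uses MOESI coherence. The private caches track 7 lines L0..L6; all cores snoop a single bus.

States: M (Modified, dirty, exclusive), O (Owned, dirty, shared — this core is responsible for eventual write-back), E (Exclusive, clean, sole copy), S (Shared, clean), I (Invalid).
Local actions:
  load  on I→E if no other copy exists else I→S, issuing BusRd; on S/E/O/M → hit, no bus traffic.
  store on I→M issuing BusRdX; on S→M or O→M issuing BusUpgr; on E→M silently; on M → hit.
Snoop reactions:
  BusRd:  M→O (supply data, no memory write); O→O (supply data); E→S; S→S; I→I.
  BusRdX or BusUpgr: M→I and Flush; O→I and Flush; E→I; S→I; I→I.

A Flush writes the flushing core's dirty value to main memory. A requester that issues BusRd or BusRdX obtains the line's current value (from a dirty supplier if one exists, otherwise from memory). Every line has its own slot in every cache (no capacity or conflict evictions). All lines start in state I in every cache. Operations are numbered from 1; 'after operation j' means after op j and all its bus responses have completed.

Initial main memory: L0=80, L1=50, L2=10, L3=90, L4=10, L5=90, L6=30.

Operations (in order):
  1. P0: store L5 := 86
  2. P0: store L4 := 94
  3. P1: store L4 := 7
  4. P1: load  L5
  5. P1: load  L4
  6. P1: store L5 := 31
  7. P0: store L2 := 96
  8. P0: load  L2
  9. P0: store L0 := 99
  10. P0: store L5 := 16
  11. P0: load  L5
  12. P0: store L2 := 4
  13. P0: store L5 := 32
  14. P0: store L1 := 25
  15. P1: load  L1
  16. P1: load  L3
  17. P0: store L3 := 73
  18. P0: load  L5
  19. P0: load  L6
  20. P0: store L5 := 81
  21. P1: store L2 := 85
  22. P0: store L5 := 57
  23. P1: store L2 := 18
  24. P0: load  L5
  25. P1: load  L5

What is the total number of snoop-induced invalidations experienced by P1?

invalidations = 2

1. P0: store L5 := 86  bus=[BusRdX]  L5: P0=M P1=I  mem[L5]=90
2. P0: store L4 := 94  bus=[BusRdX]  L4: P0=M P1=I  mem[L4]=10
3. P1: store L4 := 7  bus=[BusRdX,Flush]  L4: P0=I P1=M  mem[L4]=94
4. P1: load  L5  bus=[BusRd]  L5: P0=O P1=S  mem[L5]=90
5. P1: load  L4  bus=[-]  L4: P0=I P1=M  mem[L4]=94
6. P1: store L5 := 31  bus=[BusUpgr,Flush]  L5: P0=I P1=M  mem[L5]=86
7. P0: store L2 := 96  bus=[BusRdX]  L2: P0=M P1=I  mem[L2]=10
8. P0: load  L2  bus=[-]  L2: P0=M P1=I  mem[L2]=10
9. P0: store L0 := 99  bus=[BusRdX]  L0: P0=M P1=I  mem[L0]=80
10. P0: store L5 := 16  bus=[BusRdX,Flush]  L5: P0=M P1=I  mem[L5]=31
11. P0: load  L5  bus=[-]  L5: P0=M P1=I  mem[L5]=31
12. P0: store L2 := 4  bus=[-]  L2: P0=M P1=I  mem[L2]=10
13. P0: store L5 := 32  bus=[-]  L5: P0=M P1=I  mem[L5]=31
14. P0: store L1 := 25  bus=[BusRdX]  L1: P0=M P1=I  mem[L1]=50
15. P1: load  L1  bus=[BusRd]  L1: P0=O P1=S  mem[L1]=50
16. P1: load  L3  bus=[BusRd]  L3: P0=I P1=E  mem[L3]=90
17. P0: store L3 := 73  bus=[BusRdX]  L3: P0=M P1=I  mem[L3]=90
18. P0: load  L5  bus=[-]  L5: P0=M P1=I  mem[L5]=31
19. P0: load  L6  bus=[BusRd]  L6: P0=E P1=I  mem[L6]=30
20. P0: store L5 := 81  bus=[-]  L5: P0=M P1=I  mem[L5]=31
21. P1: store L2 := 85  bus=[BusRdX,Flush]  L2: P0=I P1=M  mem[L2]=4
22. P0: store L5 := 57  bus=[-]  L5: P0=M P1=I  mem[L5]=31
23. P1: store L2 := 18  bus=[-]  L2: P0=I P1=M  mem[L2]=4
24. P0: load  L5  bus=[-]  L5: P0=M P1=I  mem[L5]=31
25. P1: load  L5  bus=[BusRd]  L5: P0=O P1=S  mem[L5]=31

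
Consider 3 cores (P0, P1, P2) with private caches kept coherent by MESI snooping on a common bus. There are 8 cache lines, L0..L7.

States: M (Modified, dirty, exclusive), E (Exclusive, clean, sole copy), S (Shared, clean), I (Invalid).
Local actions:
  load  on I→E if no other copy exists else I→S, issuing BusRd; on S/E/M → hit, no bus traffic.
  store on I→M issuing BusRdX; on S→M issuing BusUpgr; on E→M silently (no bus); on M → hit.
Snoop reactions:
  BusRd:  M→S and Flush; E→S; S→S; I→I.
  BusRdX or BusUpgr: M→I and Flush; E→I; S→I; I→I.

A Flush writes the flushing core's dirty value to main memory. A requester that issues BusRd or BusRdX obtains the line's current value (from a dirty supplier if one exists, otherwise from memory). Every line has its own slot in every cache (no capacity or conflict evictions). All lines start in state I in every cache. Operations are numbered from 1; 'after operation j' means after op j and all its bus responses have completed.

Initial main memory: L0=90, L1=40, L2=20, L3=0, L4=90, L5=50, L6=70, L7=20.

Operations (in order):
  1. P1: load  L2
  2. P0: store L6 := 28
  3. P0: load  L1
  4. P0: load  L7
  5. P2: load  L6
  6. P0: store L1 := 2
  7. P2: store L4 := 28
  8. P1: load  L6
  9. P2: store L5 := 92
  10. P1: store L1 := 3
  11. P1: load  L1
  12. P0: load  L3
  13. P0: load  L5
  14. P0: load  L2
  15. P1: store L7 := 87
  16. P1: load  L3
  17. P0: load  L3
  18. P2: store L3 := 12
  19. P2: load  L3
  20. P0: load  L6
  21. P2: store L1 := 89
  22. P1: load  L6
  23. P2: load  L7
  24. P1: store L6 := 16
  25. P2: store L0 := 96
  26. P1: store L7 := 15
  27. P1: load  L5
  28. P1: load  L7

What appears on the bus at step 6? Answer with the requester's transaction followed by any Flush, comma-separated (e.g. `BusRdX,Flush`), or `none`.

step 1: P1: load  L2  ⟶  IEI  (L2)  txn=BusRd  M[L2]=20
step 2: P0: store L6 := 28  ⟶  MII  (L6)  txn=BusRdX  M[L6]=70
step 3: P0: load  L1  ⟶  EII  (L1)  txn=BusRd  M[L1]=40
step 4: P0: load  L7  ⟶  EII  (L7)  txn=BusRd  M[L7]=20
step 5: P2: load  L6  ⟶  SIS  (L6)  txn=BusRd+Flush  M[L6]=28
step 6: P0: store L1 := 2  ⟶  MII  (L1)  txn=∅  M[L1]=40
step 7: P2: store L4 := 28  ⟶  IIM  (L4)  txn=BusRdX  M[L4]=90
step 8: P1: load  L6  ⟶  SSS  (L6)  txn=BusRd  M[L6]=28
step 9: P2: store L5 := 92  ⟶  IIM  (L5)  txn=BusRdX  M[L5]=50
step 10: P1: store L1 := 3  ⟶  IMI  (L1)  txn=BusRdX+Flush  M[L1]=2
step 11: P1: load  L1  ⟶  IMI  (L1)  txn=∅  M[L1]=2
step 12: P0: load  L3  ⟶  EII  (L3)  txn=BusRd  M[L3]=0
step 13: P0: load  L5  ⟶  SIS  (L5)  txn=BusRd+Flush  M[L5]=92
step 14: P0: load  L2  ⟶  SSI  (L2)  txn=BusRd  M[L2]=20
step 15: P1: store L7 := 87  ⟶  IMI  (L7)  txn=BusRdX  M[L7]=20
step 16: P1: load  L3  ⟶  SSI  (L3)  txn=BusRd  M[L3]=0
step 17: P0: load  L3  ⟶  SSI  (L3)  txn=∅  M[L3]=0
step 18: P2: store L3 := 12  ⟶  IIM  (L3)  txn=BusRdX  M[L3]=0
step 19: P2: load  L3  ⟶  IIM  (L3)  txn=∅  M[L3]=0
step 20: P0: load  L6  ⟶  SSS  (L6)  txn=∅  M[L6]=28
step 21: P2: store L1 := 89  ⟶  IIM  (L1)  txn=BusRdX+Flush  M[L1]=3
step 22: P1: load  L6  ⟶  SSS  (L6)  txn=∅  M[L6]=28
step 23: P2: load  L7  ⟶  ISS  (L7)  txn=BusRd+Flush  M[L7]=87
step 24: P1: store L6 := 16  ⟶  IMI  (L6)  txn=BusUpgr  M[L6]=28
step 25: P2: store L0 := 96  ⟶  IIM  (L0)  txn=BusRdX  M[L0]=90
step 26: P1: store L7 := 15  ⟶  IMI  (L7)  txn=BusUpgr  M[L7]=87
step 27: P1: load  L5  ⟶  SSS  (L5)  txn=BusRd  M[L5]=92
step 28: P1: load  L7  ⟶  IMI  (L7)  txn=∅  M[L7]=87

bus = none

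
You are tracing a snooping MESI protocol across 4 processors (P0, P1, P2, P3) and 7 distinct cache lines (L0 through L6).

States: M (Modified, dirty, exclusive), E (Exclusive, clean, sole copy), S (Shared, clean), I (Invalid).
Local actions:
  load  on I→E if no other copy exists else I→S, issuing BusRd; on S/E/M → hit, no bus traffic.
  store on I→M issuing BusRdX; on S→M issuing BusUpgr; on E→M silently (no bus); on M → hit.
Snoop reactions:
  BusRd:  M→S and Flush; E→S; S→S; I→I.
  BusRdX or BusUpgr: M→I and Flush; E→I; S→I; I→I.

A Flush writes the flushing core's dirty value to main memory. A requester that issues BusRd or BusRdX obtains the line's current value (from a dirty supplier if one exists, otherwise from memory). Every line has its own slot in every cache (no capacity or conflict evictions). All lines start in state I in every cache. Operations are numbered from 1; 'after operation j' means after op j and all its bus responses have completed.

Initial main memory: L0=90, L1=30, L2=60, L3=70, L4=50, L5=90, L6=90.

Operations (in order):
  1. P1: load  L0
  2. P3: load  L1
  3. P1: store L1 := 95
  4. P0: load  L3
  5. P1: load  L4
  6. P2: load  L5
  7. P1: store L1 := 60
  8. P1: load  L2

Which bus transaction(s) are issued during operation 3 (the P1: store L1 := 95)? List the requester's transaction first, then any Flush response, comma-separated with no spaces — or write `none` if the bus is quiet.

bus = BusRdX

1. P1: load  L0  bus=[BusRd]  L0: P0=I P1=E P2=I P3=I  mem[L0]=90
2. P3: load  L1  bus=[BusRd]  L1: P0=I P1=I P2=I P3=E  mem[L1]=30
3. P1: store L1 := 95  bus=[BusRdX]  L1: P0=I P1=M P2=I P3=I  mem[L1]=30
4. P0: load  L3  bus=[BusRd]  L3: P0=E P1=I P2=I P3=I  mem[L3]=70
5. P1: load  L4  bus=[BusRd]  L4: P0=I P1=E P2=I P3=I  mem[L4]=50
6. P2: load  L5  bus=[BusRd]  L5: P0=I P1=I P2=E P3=I  mem[L5]=90
7. P1: store L1 := 60  bus=[-]  L1: P0=I P1=M P2=I P3=I  mem[L1]=30
8. P1: load  L2  bus=[BusRd]  L2: P0=I P1=E P2=I P3=I  mem[L2]=60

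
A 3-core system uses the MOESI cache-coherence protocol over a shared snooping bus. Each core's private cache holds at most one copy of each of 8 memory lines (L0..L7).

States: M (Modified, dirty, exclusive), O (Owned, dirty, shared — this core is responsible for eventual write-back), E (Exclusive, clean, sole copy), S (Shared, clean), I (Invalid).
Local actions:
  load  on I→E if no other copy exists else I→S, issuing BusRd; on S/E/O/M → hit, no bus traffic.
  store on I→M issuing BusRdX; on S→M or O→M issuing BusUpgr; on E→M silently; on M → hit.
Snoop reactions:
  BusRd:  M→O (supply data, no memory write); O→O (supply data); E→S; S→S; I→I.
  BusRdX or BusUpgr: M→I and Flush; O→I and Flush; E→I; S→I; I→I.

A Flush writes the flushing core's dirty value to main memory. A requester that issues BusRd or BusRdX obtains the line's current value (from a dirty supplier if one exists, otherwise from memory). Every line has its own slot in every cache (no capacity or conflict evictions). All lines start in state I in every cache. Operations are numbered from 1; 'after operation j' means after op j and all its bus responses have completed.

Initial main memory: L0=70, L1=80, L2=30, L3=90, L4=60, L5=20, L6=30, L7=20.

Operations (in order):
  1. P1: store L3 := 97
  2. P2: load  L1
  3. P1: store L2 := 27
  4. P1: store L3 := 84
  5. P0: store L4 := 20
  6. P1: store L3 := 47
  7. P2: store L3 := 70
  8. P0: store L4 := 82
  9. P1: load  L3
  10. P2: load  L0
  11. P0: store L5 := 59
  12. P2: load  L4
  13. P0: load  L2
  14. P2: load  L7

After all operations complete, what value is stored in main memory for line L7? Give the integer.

memory[L7] = 20

  op1 P1: store L3 := 97 → I/M/I on L3; bus BusRdX; mem=90
  op2 P2: load  L1 → I/I/E on L1; bus BusRd; mem=80
  op3 P1: store L2 := 27 → I/M/I on L2; bus BusRdX; mem=30
  op4 P1: store L3 := 84 → I/M/I on L3; bus (none); mem=90
  op5 P0: store L4 := 20 → M/I/I on L4; bus BusRdX; mem=60
  op6 P1: store L3 := 47 → I/M/I on L3; bus (none); mem=90
  op7 P2: store L3 := 70 → I/I/M on L3; bus BusRdX Flush; mem=47
  op8 P0: store L4 := 82 → M/I/I on L4; bus (none); mem=60
  op9 P1: load  L3 → I/S/O on L3; bus BusRd; mem=47
  op10 P2: load  L0 → I/I/E on L0; bus BusRd; mem=70
  op11 P0: store L5 := 59 → M/I/I on L5; bus BusRdX; mem=20
  op12 P2: load  L4 → O/I/S on L4; bus BusRd; mem=60
  op13 P0: load  L2 → S/O/I on L2; bus BusRd; mem=30
  op14 P2: load  L7 → I/I/E on L7; bus BusRd; mem=20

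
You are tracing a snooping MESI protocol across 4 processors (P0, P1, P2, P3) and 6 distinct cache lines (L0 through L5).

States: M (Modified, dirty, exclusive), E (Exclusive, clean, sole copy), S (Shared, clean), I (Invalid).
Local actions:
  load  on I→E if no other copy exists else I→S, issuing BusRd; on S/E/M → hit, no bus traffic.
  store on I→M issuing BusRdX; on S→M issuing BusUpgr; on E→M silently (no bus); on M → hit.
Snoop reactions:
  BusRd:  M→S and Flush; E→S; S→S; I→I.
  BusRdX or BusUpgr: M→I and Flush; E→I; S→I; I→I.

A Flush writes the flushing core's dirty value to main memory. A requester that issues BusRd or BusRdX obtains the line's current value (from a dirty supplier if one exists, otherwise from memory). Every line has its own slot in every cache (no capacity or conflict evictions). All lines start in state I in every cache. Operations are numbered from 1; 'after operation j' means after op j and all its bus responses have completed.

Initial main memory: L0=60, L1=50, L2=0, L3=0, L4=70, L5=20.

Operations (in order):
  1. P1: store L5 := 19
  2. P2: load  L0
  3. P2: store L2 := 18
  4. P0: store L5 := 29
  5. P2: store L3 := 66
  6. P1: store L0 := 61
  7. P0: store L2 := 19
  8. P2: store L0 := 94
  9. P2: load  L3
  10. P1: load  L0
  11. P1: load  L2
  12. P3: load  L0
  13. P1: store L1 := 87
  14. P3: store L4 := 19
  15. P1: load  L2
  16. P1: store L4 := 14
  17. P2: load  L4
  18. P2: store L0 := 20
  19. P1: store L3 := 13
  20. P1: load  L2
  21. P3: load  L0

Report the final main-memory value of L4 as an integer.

1. P1: store L5 := 19  bus=[BusRdX]  L5: P0=I P1=M P2=I P3=I  mem[L5]=20
2. P2: load  L0  bus=[BusRd]  L0: P0=I P1=I P2=E P3=I  mem[L0]=60
3. P2: store L2 := 18  bus=[BusRdX]  L2: P0=I P1=I P2=M P3=I  mem[L2]=0
4. P0: store L5 := 29  bus=[BusRdX,Flush]  L5: P0=M P1=I P2=I P3=I  mem[L5]=19
5. P2: store L3 := 66  bus=[BusRdX]  L3: P0=I P1=I P2=M P3=I  mem[L3]=0
6. P1: store L0 := 61  bus=[BusRdX]  L0: P0=I P1=M P2=I P3=I  mem[L0]=60
7. P0: store L2 := 19  bus=[BusRdX,Flush]  L2: P0=M P1=I P2=I P3=I  mem[L2]=18
8. P2: store L0 := 94  bus=[BusRdX,Flush]  L0: P0=I P1=I P2=M P3=I  mem[L0]=61
9. P2: load  L3  bus=[-]  L3: P0=I P1=I P2=M P3=I  mem[L3]=0
10. P1: load  L0  bus=[BusRd,Flush]  L0: P0=I P1=S P2=S P3=I  mem[L0]=94
11. P1: load  L2  bus=[BusRd,Flush]  L2: P0=S P1=S P2=I P3=I  mem[L2]=19
12. P3: load  L0  bus=[BusRd]  L0: P0=I P1=S P2=S P3=S  mem[L0]=94
13. P1: store L1 := 87  bus=[BusRdX]  L1: P0=I P1=M P2=I P3=I  mem[L1]=50
14. P3: store L4 := 19  bus=[BusRdX]  L4: P0=I P1=I P2=I P3=M  mem[L4]=70
15. P1: load  L2  bus=[-]  L2: P0=S P1=S P2=I P3=I  mem[L2]=19
16. P1: store L4 := 14  bus=[BusRdX,Flush]  L4: P0=I P1=M P2=I P3=I  mem[L4]=19
17. P2: load  L4  bus=[BusRd,Flush]  L4: P0=I P1=S P2=S P3=I  mem[L4]=14
18. P2: store L0 := 20  bus=[BusUpgr]  L0: P0=I P1=I P2=M P3=I  mem[L0]=94
19. P1: store L3 := 13  bus=[BusRdX,Flush]  L3: P0=I P1=M P2=I P3=I  mem[L3]=66
20. P1: load  L2  bus=[-]  L2: P0=S P1=S P2=I P3=I  mem[L2]=19
21. P3: load  L0  bus=[BusRd,Flush]  L0: P0=I P1=I P2=S P3=S  mem[L0]=20

memory[L4] = 14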